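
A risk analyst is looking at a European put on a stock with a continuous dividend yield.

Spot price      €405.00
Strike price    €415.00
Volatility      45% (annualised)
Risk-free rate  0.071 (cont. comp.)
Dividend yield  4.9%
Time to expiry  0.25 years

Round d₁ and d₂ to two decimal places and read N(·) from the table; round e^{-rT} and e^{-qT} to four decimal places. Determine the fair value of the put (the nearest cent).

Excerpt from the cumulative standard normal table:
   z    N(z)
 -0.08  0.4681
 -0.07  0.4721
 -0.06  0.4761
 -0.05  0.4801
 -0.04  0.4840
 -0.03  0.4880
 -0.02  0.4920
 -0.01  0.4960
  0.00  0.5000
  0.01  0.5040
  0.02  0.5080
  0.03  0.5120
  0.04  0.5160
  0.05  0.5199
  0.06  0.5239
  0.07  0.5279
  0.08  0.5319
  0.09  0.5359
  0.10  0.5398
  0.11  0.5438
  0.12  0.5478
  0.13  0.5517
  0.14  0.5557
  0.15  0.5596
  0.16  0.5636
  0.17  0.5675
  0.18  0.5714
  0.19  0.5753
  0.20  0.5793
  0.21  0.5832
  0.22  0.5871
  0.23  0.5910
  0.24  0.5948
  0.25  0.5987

€40.95

T = 0.25;  σ√T = 0.2250
ln(S/K) + (r − q + σ²/2)T = ln(405/415) + (0.071 − 0.049 + 0.45²/2)·0.25 = -0.0244 + 0.0308 = 0.0064
d₁ = 0.0064 / 0.2250 = 0.0285 which rounds to 0.03
d₂ = d₁ − σ√T = 0.0285 − 0.2250 = -0.1965 which rounds to -0.20
e^(−qT) = e^(−0.049·0.25) = 0.9878;  e^(−rT) = e^(−0.071·0.25) = 0.9824
P = 415·0.9824·N(0.20) − 405·0.9878·N(-0.03) = 415·0.9824·0.5793 − 405·0.9878·0.4880 = 236.1783 − 195.2288 = 40.9495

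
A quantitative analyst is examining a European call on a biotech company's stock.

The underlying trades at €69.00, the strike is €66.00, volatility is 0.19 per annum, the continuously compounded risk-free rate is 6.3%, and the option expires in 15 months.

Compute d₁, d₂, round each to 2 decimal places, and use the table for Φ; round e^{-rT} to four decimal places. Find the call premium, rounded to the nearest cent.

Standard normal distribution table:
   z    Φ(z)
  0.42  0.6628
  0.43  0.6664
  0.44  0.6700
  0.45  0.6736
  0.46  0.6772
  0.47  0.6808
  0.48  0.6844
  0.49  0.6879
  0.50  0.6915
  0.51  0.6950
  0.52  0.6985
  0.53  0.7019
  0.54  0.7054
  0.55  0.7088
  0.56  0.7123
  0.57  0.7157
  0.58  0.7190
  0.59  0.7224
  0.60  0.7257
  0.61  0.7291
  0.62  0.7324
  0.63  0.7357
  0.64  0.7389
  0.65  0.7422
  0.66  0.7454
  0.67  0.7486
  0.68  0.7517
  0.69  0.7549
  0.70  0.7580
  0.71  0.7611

€10.56

σ√T = 0.19·√1.25 = 0.2124
d₁ = [ln(69/66) + (0.063 + 0.19²/2)·1.25] / 0.2124 = [0.0445 + 0.1013] / 0.2124 = 0.6862 ⇒ 0.69
d₂ = d₁ − σ√T = 0.6862 − 0.2124 = 0.4738 ⇒ 0.47
e^(−rT) = e^(−0.063·1.25) = 0.9243
N(d₁) = N(0.69) = 0.7549;  N(d₂) = N(0.47) = 0.6808
C = 69·0.7549 − 66·0.9243·0.6808 = 52.0881 − 41.5314 = 10.5567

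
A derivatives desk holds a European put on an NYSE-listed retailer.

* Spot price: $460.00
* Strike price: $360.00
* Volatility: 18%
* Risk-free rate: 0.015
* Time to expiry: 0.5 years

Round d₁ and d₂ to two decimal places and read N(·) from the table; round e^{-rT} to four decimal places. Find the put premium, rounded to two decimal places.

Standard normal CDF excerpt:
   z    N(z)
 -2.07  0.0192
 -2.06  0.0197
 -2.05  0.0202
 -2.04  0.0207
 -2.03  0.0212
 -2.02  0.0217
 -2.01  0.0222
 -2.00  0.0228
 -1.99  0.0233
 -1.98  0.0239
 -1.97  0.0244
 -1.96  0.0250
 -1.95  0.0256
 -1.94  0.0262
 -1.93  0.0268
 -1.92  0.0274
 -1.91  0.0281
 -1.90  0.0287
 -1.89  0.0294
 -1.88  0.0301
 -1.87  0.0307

$0.50

T = 0.5;  σ√T = 0.1273
ln(S/K) + (r + σ²/2)T = ln(460/360) + (0.015 + 0.18²/2)·0.5 = 0.2451 + 0.0156 = 0.2607
d₁ = 0.2607 / 0.1273 = 2.0484 which rounds to 2.05
d₂ = d₁ − σ√T = 2.0484 − 0.1273 = 1.9211 which rounds to 1.92
e^(−rT) = e^(−0.015·0.5) = 0.9925
N(−d₂) = N(-1.92) = 0.0274;  N(−d₁) = N(-2.05) = 0.0202
P = 360·0.9925·0.0274 − 460·0.0202 = 9.7900 − 9.2920 = 0.4980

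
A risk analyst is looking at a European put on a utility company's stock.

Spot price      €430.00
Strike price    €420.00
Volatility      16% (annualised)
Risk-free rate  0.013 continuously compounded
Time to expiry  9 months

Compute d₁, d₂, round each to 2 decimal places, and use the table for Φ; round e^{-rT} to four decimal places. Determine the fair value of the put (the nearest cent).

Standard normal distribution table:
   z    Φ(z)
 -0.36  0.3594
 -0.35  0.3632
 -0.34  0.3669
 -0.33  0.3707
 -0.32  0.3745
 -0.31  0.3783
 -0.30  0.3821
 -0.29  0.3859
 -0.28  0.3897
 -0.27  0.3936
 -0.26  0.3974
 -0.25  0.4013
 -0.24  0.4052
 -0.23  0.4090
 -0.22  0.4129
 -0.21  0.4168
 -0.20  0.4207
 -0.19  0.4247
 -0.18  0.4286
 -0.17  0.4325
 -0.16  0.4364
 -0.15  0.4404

σ√T = 0.16·√0.75 = 0.1386
d₁ = [ln(430/420) + (0.013 + ½·0.16²)·0.75] / (σ√T) = (0.0235 + 0.0193) / 0.1386 = 0.3095 ≈ 0.31
d₂ = 0.3095 − 0.1386 = 0.1709 ≈ 0.17
e^(−rT) = e^(−0.013·0.75) = 0.9903
P = 420·0.9903·N(-0.17) − 430·N(-0.31) = 420·0.9903·0.4325 − 430·0.3783 = 179.8880 − 162.6690 = 17.2190

€17.22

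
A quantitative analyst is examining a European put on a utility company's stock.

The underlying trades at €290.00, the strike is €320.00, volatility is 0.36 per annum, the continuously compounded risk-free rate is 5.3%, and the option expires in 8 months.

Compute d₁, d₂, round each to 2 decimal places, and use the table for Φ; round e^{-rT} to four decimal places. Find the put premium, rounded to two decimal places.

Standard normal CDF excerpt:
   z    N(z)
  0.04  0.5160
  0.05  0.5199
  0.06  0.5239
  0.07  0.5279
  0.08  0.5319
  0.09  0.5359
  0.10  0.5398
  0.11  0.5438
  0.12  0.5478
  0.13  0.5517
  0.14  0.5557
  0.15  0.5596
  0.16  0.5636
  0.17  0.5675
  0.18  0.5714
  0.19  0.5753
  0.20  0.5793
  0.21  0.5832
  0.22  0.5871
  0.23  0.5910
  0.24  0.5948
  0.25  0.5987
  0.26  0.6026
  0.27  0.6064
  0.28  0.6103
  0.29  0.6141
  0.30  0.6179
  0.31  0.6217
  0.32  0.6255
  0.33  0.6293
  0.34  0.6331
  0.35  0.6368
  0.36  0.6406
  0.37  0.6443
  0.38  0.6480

€44.79

σ√T = 0.36·√0.6667 = 0.2939
d₁ = [ln(290/320) + (0.053 + 0.36²/2)·0.6667] / 0.2939 = [-0.0984 + 0.0785] / 0.2939 = -0.0677 ⇒ -0.07
d₂ = d₁ − σ√T = -0.0677 − 0.2939 = -0.3617 ⇒ -0.36
exp(−rT) = exp(−0.053·0.6667) = 0.9653
N(−d₂) = N(0.36) = 0.6406;  N(−d₁) = N(0.07) = 0.5279
P = 320·0.9653·0.6406 − 290·0.5279 = 197.8788 − 153.0910 = 44.7878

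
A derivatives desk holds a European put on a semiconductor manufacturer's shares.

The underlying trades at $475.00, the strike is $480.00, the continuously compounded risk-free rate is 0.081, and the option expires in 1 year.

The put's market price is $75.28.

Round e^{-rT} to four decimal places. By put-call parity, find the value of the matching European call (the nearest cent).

e^(−rT) = e^(−0.081·1) = 0.9222
Put-call parity: C − P = S − K·e^(−rT) = 475 − 480·0.9222 = 475 − 442.6560 = 32.3440
C = P + (C − P) = 75.28 + (32.3440) = 107.6240

$107.62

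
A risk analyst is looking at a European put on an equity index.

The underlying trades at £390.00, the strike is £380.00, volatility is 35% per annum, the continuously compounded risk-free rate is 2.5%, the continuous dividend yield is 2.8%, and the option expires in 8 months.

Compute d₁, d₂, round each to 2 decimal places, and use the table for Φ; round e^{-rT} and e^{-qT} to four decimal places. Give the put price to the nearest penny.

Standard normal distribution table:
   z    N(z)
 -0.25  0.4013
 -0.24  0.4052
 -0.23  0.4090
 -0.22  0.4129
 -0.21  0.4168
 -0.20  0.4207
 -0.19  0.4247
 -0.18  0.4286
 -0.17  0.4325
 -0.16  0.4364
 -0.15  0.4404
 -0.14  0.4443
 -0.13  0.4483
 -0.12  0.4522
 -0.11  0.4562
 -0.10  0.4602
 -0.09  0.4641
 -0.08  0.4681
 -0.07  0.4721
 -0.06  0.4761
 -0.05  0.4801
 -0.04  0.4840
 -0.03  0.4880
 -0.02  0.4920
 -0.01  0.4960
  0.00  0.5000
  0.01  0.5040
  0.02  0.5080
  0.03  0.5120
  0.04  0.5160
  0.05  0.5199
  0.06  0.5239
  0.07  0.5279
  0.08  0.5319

T = 0.6667;  σ√T = 0.2858
ln(S/K) + (r − q + σ²/2)T = ln(390/380) + (0.025 − 0.028 + 0.35²/2)·0.6667 = 0.0260 + 0.0388 = 0.0648
d₁ = 0.0648 / 0.2858 = 0.2268 which rounds to 0.23
d₂ = d₁ − σ√T = 0.2268 − 0.2858 = -0.0590 which rounds to -0.06
e^(−qT) = e^(−0.028·0.6667) = 0.9815;  e^(−rT) = e^(−0.025·0.6667) = 0.9835
N(−d₂) = N(0.06) = 0.5239;  N(−d₁) = N(-0.23) = 0.4090
P = 380·0.9835·0.5239 − 390·0.9815·0.4090 = 195.7971 − 156.5591 = 39.2381

£39.24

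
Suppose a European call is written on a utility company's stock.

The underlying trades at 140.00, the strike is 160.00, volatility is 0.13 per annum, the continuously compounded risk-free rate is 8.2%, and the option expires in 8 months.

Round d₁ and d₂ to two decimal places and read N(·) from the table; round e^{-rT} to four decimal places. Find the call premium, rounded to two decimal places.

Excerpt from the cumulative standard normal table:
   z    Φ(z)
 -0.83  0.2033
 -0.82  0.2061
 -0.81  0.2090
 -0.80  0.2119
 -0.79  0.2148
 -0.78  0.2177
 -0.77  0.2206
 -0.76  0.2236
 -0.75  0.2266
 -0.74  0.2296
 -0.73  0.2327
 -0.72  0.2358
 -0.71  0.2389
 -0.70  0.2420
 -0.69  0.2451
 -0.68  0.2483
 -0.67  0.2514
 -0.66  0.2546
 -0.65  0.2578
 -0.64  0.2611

2.21

T = 0.6667;  σ√T = 0.1061
d₁ = [ln(140/160) + (0.082 + 0.13²/2)·0.6667] / 0.1061 = [-0.1335 + 0.0603] / 0.1061 = -0.6899 ≈ -0.69
d₂ = d₁ − σ√T = -0.6899 − 0.1061 = -0.7961 ≈ -0.80
e^(−rT) = e^(−0.082·0.6667) = 0.9468
C = 140·N(-0.69) − 160·0.9468·N(-0.80) = 140·0.2451 − 160·0.9468·0.2119 = 34.3140 − 32.1003 = 2.2137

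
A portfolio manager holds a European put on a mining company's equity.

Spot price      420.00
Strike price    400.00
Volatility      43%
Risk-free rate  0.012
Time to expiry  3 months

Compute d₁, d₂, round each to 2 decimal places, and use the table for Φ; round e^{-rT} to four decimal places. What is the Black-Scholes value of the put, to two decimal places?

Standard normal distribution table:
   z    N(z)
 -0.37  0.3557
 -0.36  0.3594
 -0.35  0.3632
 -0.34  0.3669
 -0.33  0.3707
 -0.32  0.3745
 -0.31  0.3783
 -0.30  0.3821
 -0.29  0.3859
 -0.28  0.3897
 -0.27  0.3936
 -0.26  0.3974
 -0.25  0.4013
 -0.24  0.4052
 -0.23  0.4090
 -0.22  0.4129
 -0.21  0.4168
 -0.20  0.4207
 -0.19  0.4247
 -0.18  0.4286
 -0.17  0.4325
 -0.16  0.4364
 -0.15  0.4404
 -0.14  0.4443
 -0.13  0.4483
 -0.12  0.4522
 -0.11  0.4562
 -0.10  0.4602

T = 0.25;  σ√T = 0.2150
ln(S/K) + (r + σ²/2)T = ln(420/400) + (0.012 + 0.43²/2)·0.25 = 0.0488 + 0.0261 = 0.0749
d₁ = 0.0749 / 0.2150 = 0.3484 which rounds to 0.35
d₂ = d₁ − σ√T = 0.3484 − 0.2150 = 0.1334 which rounds to 0.13
exp(−rT) = exp(−0.012·0.25) = 0.9970
N(−d₂) = N(-0.13) = 0.4483;  N(−d₁) = N(-0.35) = 0.3632
P = 400·0.9970·0.4483 − 420·0.3632 = 178.7820 − 152.5440 = 26.2380

26.24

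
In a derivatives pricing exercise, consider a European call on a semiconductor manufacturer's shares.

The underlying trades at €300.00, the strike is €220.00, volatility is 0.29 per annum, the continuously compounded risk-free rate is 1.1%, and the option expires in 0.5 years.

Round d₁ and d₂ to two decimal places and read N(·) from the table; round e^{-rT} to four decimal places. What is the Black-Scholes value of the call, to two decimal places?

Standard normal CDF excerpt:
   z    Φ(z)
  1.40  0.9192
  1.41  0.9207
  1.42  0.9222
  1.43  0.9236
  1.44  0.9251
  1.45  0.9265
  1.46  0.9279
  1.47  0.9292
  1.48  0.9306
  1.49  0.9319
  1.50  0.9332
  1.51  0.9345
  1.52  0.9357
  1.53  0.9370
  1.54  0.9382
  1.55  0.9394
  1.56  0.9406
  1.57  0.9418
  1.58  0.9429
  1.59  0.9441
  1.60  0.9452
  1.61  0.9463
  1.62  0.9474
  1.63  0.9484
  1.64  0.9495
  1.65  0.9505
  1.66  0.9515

€82.45

T = 0.5;  σ√T = 0.2051
d₁ = [ln(300/220) + (0.011 + ½·0.29²)·0.5] / (σ√T) = (0.3102 + 0.0265) / 0.2051 = 1.6419 → 1.64
d₂ = 1.6419 − 0.2051 = 1.4368 → 1.44
exp(−rT) = exp(−0.011·0.5) = 0.9945
N(d₁) = N(1.64) = 0.9495;  N(d₂) = N(1.44) = 0.9251
C = 300·0.9495 − 220·0.9945·0.9251 = 284.8500 − 202.4026 = 82.4474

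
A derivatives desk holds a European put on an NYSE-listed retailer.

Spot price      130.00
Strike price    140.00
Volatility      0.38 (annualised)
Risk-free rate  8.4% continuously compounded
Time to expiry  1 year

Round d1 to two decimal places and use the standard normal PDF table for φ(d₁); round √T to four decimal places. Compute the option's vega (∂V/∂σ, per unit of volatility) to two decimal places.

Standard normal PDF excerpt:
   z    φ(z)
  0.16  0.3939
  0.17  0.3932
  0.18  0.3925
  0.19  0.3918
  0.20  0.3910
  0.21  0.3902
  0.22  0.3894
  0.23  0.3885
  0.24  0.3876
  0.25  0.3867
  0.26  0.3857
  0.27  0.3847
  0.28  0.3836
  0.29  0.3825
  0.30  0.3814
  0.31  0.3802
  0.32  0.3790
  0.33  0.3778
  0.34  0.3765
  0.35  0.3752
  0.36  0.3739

σ√T = 0.38 × 1.0000 = 0.3800
d₁ = [ln(130/140) + (0.084 + 0.38²/2)·1] / 0.3800 = [-0.0741 + 0.1562] / 0.3800 = 0.2160 → 0.22
√T = √1 = 1.0000
φ(d₁) = φ(0.22) = 0.3894
vega = S·φ(d₁)·√T = 130·0.3894·1.0000 = 50.6220
(Call and put vega coincide under Black-Scholes.)

50.62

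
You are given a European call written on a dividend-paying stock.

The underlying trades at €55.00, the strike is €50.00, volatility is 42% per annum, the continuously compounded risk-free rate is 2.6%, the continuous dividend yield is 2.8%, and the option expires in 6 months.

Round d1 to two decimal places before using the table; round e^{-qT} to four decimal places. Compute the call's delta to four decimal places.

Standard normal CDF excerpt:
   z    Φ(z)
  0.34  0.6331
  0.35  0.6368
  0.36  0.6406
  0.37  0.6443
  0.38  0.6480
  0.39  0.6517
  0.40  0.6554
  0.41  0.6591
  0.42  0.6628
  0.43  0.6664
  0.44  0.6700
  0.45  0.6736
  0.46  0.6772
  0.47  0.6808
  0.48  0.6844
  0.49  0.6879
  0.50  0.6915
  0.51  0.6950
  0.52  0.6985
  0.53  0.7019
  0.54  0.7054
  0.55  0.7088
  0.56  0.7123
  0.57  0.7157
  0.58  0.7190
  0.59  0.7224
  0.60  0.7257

σ√T = 0.42·√0.5 = 0.2970
d₁ = [ln(55/50) + (0.026 − 0.028 + ½·0.42²)·0.5] / (σ√T) = (0.0953 + 0.0431) / 0.2970 = 0.4661 which rounds to 0.47
N(d₁) = N(0.47) = 0.6808
Δ_call = exp(−qT)·N(d₁) = 0.9861·0.6808 = 0.6713

0.6713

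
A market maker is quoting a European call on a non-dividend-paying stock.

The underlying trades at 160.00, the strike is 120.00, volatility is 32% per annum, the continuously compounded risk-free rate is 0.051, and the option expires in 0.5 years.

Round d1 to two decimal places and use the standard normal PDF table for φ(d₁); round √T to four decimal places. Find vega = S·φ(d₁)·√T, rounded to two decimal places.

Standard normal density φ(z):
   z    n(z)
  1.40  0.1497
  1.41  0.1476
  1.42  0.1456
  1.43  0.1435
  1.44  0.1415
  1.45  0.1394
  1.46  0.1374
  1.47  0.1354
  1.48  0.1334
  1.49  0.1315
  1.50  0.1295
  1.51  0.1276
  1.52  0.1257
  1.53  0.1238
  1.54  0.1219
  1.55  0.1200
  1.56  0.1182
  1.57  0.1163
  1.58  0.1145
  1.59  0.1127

T = 0.5;  σ√T = 0.2263
d₁ = [ln(160/120) + (0.051 + ½·0.32²)·0.5] / (σ√T) = (0.2877 + 0.0511) / 0.2263 = 1.4972 ≈ 1.50
√T = √0.5 = 0.7071
φ(d₁) = φ(1.50) = 0.1295
vega = S·φ(d₁)·√T = 160·0.1295·0.7071 = 14.6511
(The put has the same vega.)

14.65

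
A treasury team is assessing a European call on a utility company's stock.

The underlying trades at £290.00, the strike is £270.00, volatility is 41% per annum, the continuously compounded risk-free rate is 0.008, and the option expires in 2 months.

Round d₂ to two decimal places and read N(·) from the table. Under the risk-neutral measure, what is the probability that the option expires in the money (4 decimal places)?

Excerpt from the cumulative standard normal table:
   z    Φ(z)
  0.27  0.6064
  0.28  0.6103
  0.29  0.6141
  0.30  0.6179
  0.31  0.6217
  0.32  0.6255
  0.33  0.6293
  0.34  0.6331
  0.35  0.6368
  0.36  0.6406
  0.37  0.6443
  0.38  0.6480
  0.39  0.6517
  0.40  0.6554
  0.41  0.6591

0.6368

σ√T = 0.41·√0.1667 = 0.1674
d₁ = [ln(290/270) + (0.008 + 0.41²/2)·0.1667] / 0.1674 = [0.0715 + 0.0153] / 0.1674 = 0.5186 ≈ 0.52
d₂ = d₁ − σ√T = 0.5186 − 0.1674 = 0.3512 ≈ 0.35
Risk-neutral Pr[S_T > K] = N(d₂) = N(0.35) = 0.6368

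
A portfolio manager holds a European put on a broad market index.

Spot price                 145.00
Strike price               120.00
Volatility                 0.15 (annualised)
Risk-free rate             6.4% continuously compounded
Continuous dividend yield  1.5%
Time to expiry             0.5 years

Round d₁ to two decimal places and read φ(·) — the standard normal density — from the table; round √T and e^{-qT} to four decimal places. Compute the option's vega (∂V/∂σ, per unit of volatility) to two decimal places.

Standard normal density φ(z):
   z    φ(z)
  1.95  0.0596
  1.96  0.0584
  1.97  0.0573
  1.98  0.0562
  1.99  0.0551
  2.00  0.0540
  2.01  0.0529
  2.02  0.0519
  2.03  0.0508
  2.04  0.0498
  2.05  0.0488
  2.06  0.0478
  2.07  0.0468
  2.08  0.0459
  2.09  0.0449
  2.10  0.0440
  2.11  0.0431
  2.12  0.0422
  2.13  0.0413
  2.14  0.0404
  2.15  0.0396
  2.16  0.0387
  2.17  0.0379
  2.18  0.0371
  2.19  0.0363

T = 0.5;  σ√T = 0.1061
d₁ = [ln(145/120) + (0.064 − 0.015 + ½·0.15²)·0.5] / (σ√T) = (0.1892 + 0.0301) / 0.1061 = 2.0682 ≈ 2.07
√T = √0.5 = 0.7071
φ(d₁) = φ(2.07) = 0.0468
e^(−qT) = e^(−0.015·0.5) = 0.9925
vega = S·e^(−qT)·φ(d₁)·√T = 145·0.9925·0.0468·0.7071 = 4.7624

4.76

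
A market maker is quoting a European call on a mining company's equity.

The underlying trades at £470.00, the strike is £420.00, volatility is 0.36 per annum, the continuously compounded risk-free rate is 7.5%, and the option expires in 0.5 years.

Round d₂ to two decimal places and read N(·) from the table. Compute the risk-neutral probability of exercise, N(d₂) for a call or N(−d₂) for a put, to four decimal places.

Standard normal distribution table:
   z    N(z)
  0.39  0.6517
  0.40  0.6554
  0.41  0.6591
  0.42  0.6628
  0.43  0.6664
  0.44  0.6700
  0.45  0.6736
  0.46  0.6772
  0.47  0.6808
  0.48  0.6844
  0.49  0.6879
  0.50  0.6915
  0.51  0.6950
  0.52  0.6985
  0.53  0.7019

T = 0.5;  σ√T = 0.2546
d₁ = [ln(470/420) + (0.075 + 0.36²/2)·0.5] / 0.2546 = [0.1125 + 0.0699] / 0.2546 = 0.7164 → 0.72
d₂ = d₁ − σ√T = 0.7164 − 0.2546 = 0.4619 → 0.46
Risk-neutral Pr[S_T > K] = N(d₂) = N(0.46) = 0.6772

0.6772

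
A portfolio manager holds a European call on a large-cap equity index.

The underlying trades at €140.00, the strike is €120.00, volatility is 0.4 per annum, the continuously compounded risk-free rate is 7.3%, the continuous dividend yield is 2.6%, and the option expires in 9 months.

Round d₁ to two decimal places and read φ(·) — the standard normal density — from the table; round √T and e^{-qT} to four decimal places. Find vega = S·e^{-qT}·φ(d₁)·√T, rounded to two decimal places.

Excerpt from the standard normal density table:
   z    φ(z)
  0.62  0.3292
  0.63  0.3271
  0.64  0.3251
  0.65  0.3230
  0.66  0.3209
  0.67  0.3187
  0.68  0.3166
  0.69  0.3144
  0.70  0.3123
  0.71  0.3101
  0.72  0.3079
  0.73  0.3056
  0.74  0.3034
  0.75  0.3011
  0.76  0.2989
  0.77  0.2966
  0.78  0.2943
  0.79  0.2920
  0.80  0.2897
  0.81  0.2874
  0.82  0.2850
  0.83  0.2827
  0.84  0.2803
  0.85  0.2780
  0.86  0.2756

σ√T = 0.4·√0.75 = 0.3464
ln(S/K) + (r − q + σ²/2)T = ln(140/120) + (0.073 − 0.026 + 0.4²/2)·0.75 = 0.1542 + 0.0953 = 0.2494
d₁ = 0.2494 / 0.3464 = 0.7200 which rounds to 0.72
√T = √0.75 = 0.8660
φ(d₁) = φ(0.72) = 0.3079
e^(−qT) = e^(−0.026·0.75) = 0.9807
vega = S·e^(−qT)·φ(d₁)·√T = 140·0.9807·0.3079·0.8660 = 36.6093

36.61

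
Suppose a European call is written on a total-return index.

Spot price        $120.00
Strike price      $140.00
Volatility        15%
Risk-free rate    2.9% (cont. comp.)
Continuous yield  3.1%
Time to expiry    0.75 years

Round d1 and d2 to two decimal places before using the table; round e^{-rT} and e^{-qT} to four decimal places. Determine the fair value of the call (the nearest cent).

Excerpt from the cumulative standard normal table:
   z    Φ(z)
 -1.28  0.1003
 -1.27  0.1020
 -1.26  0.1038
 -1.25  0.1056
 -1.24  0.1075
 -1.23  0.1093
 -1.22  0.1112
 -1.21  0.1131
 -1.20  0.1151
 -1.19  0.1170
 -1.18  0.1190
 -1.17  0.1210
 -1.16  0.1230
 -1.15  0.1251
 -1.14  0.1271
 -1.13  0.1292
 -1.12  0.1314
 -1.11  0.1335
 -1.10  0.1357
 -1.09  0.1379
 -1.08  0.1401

σ√T = 0.15·√0.75 = 0.1299
d₁ = [ln(120/140) + (0.029 − 0.031 + 0.15²/2)·0.75] / 0.1299 = [-0.1542 + 0.0069] / 0.1299 = -1.1332 ⇒ -1.13
d₂ = d₁ − σ√T = -1.1332 − 0.1299 = -1.2632 ⇒ -1.26
exp(−qT) = exp(−0.031·0.75) = 0.9770;  exp(−rT) = exp(−0.029·0.75) = 0.9785
N(d₁) = N(-1.13) = 0.1292;  N(d₂) = N(-1.26) = 0.1038
C = 120·0.9770·0.1292 − 140·0.9785·0.1038 = 15.1474 − 14.2196 = 0.9278

$0.93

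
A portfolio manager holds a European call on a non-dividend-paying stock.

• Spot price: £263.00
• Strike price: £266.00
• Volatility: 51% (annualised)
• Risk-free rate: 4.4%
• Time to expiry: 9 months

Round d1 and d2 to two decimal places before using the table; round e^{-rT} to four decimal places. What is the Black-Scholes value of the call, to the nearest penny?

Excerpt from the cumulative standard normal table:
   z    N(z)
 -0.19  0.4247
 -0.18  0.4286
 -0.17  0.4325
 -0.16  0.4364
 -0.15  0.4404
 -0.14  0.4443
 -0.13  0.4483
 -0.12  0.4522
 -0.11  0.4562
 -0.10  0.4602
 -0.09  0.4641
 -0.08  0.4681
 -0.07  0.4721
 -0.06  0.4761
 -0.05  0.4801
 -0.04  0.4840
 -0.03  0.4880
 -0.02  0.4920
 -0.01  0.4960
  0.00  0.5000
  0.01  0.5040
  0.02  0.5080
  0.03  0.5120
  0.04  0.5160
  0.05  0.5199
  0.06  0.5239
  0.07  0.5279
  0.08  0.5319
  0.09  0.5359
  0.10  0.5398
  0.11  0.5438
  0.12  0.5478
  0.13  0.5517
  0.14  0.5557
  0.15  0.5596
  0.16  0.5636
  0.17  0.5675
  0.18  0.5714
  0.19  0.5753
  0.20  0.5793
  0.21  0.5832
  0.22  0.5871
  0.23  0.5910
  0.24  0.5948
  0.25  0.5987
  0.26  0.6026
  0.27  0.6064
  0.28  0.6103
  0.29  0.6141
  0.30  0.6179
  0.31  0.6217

σ√T = 0.51 × 0.8660 = 0.4417
ln(S/K) + (r + σ²/2)T = ln(263/266) + (0.044 + 0.51²/2)·0.75 = -0.0113 + 0.1305 = 0.1192
d₁ = 0.1192 / 0.4417 = 0.2699 ≈ 0.27
d₂ = d₁ − σ√T = 0.2699 − 0.4417 = -0.1718 ≈ -0.17
exp(−rT) = exp(−0.044·0.75) = 0.9675
N(d₁) = N(0.27) = 0.6064;  N(d₂) = N(-0.17) = 0.4325
C = 263·0.6064 − 266·0.9675·0.4325 = 159.4832 − 111.3060 = 48.1772

£48.18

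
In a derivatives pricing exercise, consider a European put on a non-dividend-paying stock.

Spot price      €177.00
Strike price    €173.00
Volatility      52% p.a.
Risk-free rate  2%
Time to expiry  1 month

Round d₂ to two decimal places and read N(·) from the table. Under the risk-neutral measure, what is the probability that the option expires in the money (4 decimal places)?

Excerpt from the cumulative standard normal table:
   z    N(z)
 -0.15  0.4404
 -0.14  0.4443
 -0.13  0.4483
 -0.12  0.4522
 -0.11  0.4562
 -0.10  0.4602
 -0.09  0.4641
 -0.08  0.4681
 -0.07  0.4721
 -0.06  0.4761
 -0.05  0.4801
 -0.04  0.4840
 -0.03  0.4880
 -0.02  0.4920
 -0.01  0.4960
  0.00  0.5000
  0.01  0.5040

σ√T = 0.52·√0.08333 = 0.1501
d₁ = [ln(177/173) + (0.02 + ½·0.52²)·0.08333] / (σ√T) = (0.0229 + 0.0129) / 0.1501 = 0.2384 ≈ 0.24
d₂ = 0.2384 − 0.1501 = 0.0883 ≈ 0.09
Risk-neutral Pr[S_T < K] = N(−d₂) = N(-0.09) = 0.4641

0.4641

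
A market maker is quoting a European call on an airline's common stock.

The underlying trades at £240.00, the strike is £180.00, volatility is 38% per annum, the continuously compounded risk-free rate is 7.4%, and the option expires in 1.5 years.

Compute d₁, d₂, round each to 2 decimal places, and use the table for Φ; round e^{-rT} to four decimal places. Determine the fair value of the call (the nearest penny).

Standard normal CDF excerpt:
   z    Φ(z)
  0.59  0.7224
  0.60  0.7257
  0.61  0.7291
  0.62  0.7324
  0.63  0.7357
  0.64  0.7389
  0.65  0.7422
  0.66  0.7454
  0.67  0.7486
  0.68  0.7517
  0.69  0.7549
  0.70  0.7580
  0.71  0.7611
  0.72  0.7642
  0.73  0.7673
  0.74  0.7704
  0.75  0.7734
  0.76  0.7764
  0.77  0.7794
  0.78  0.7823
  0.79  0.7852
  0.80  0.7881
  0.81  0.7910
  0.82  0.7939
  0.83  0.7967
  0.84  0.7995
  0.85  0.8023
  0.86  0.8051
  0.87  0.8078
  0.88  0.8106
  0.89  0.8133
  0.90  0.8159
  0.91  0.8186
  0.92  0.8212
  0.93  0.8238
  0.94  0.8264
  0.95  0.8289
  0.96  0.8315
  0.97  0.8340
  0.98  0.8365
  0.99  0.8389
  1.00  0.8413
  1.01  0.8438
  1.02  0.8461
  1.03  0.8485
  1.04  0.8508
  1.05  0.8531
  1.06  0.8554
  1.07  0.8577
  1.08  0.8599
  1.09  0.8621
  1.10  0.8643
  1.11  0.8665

σ√T = 0.38·√1.5 = 0.4654
d₁ = [ln(240/180) + (0.074 + 0.38²/2)·1.5] / 0.4654 = [0.2877 + 0.2193] / 0.4654 = 1.0893 ≈ 1.09
d₂ = d₁ − σ√T = 1.0893 − 0.4654 = 0.6239 ≈ 0.62
exp(−rT) = exp(−0.074·1.5) = 0.8949
C = 240·N(1.09) − 180·0.8949·N(0.62) = 240·0.8621 − 180·0.8949·0.7324 = 206.9040 − 117.9765 = 88.9275

£88.93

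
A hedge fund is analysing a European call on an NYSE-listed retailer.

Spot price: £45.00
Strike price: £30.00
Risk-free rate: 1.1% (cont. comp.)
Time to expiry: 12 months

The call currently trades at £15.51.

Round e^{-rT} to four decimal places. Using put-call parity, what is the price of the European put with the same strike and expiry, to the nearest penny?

£0.18

e^(−rT) = e^(−0.011·1) = 0.9891
Put-call parity: C − P = S − K·e^(−rT) = 45 − 30·0.9891 = 45 − 29.6730 = 15.3270
P = C − (C − P) = 15.51 − (15.3270) = 0.1830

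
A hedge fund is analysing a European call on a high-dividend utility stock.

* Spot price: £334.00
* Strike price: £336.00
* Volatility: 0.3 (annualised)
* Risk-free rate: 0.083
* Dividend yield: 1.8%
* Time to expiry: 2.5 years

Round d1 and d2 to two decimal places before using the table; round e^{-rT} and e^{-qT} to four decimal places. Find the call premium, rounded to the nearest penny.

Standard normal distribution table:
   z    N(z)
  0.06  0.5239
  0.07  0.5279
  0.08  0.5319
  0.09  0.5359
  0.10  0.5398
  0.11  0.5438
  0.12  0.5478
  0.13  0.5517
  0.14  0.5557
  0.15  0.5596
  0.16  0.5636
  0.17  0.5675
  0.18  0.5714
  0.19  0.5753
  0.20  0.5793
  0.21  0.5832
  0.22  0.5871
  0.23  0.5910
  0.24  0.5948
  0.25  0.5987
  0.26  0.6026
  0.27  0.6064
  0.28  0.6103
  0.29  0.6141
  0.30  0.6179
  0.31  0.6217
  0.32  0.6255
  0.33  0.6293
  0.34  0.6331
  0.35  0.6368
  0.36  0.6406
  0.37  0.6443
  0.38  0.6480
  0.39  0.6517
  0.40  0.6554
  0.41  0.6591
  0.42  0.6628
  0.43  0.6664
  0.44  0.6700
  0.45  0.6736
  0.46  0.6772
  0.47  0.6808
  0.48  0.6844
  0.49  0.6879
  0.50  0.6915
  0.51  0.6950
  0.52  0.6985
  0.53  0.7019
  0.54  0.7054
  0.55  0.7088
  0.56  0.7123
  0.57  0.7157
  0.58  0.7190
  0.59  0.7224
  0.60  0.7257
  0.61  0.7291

σ√T = 0.3·√2.5 = 0.4743
d₁ = [ln(334/336) + (0.083 − 0.018 + 0.3²/2)·2.5] / 0.4743 = [-0.0060 + 0.2750] / 0.4743 = 0.5672 → 0.57
d₂ = d₁ − σ√T = 0.5672 − 0.4743 = 0.0928 → 0.09
exp(−qT) = exp(−0.018·2.5) = 0.9560;  exp(−rT) = exp(−0.083·2.5) = 0.8126
N(d₁) = N(0.57) = 0.7157;  N(d₂) = N(0.09) = 0.5359
C = 334·0.9560·0.7157 − 336·0.8126·0.5359 = 228.5259 − 146.3187 = 82.2072

£82.21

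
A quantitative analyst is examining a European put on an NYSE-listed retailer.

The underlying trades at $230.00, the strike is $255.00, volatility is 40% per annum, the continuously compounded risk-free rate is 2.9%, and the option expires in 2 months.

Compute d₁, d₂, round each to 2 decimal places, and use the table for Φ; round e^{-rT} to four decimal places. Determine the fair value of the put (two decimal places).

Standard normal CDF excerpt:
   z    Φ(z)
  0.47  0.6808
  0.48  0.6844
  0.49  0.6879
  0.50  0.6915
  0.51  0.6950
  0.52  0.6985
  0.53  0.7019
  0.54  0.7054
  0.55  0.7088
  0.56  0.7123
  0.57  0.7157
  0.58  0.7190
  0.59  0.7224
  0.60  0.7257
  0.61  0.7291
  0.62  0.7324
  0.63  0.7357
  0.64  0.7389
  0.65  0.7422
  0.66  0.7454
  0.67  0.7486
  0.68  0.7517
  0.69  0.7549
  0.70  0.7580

$30.11

σ√T = 0.4 × 0.4082 = 0.1633
d₁ = [ln(230/255) + (0.029 + ½·0.4²)·0.1667] / (σ√T) = (-0.1032 + 0.0182) / 0.1633 = -0.5206 ⇒ -0.52
d₂ = -0.5206 − 0.1633 = -0.6839 ⇒ -0.68
e^(−rT) = e^(−0.029·0.1667) = 0.9952
P = 255·0.9952·N(0.68) − 230·N(0.52) = 255·0.9952·0.7517 − 230·0.6985 = 190.7634 − 160.6550 = 30.1084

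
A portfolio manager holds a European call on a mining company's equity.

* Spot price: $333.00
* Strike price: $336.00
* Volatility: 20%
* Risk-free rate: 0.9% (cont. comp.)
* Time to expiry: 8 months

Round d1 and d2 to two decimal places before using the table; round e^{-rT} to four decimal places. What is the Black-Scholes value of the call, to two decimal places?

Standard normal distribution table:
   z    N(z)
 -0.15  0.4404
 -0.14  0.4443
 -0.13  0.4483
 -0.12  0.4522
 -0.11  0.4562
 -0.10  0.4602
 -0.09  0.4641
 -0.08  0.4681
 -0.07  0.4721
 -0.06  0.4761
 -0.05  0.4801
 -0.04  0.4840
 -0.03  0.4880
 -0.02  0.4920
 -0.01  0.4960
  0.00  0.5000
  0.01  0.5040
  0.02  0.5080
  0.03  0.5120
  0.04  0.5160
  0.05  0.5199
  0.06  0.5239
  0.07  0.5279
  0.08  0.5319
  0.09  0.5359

$20.76

σ√T = 0.2·√0.6667 = 0.1633
d₁ = [ln(333/336) + (0.009 + 0.2²/2)·0.6667] / 0.1633 = [-0.0090 + 0.0193] / 0.1633 = 0.0635 which rounds to 0.06
d₂ = d₁ − σ√T = 0.0635 − 0.1633 = -0.0998 which rounds to -0.10
exp(−rT) = exp(−0.009·0.6667) = 0.9940
N(d₁) = N(0.06) = 0.5239;  N(d₂) = N(-0.10) = 0.4602
C = 333·0.5239 − 336·0.9940·0.4602 = 174.4587 − 153.6994 = 20.7593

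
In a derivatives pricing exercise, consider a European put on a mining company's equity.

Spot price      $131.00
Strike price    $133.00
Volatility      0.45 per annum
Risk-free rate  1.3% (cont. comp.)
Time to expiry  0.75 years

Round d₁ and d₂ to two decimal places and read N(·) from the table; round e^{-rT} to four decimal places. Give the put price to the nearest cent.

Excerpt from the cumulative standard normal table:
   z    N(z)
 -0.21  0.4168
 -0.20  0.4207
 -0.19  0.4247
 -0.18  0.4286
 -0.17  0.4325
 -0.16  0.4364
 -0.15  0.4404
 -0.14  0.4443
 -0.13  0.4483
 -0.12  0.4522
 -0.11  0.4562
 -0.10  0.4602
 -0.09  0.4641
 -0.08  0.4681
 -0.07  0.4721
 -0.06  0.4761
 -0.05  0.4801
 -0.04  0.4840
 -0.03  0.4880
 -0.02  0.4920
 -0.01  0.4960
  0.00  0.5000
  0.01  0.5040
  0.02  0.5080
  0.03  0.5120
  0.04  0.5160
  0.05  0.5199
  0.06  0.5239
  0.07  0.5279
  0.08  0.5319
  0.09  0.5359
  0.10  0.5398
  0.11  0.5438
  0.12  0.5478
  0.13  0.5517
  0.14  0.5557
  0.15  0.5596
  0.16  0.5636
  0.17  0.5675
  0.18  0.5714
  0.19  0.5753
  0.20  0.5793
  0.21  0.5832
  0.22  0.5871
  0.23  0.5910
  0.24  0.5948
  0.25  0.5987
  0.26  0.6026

T = 0.75;  σ√T = 0.3897
d₁ = [ln(131/133) + (0.013 + 0.45²/2)·0.75] / 0.3897 = [-0.0152 + 0.0857] / 0.3897 = 0.1810 ⇒ 0.18
d₂ = d₁ − σ√T = 0.1810 − 0.3897 = -0.2087 ⇒ -0.21
exp(−rT) = exp(−0.013·0.75) = 0.9903
P = 133·0.9903·N(0.21) − 131·N(-0.18) = 133·0.9903·0.5832 − 131·0.4286 = 76.8132 − 56.1466 = 20.6666

$20.67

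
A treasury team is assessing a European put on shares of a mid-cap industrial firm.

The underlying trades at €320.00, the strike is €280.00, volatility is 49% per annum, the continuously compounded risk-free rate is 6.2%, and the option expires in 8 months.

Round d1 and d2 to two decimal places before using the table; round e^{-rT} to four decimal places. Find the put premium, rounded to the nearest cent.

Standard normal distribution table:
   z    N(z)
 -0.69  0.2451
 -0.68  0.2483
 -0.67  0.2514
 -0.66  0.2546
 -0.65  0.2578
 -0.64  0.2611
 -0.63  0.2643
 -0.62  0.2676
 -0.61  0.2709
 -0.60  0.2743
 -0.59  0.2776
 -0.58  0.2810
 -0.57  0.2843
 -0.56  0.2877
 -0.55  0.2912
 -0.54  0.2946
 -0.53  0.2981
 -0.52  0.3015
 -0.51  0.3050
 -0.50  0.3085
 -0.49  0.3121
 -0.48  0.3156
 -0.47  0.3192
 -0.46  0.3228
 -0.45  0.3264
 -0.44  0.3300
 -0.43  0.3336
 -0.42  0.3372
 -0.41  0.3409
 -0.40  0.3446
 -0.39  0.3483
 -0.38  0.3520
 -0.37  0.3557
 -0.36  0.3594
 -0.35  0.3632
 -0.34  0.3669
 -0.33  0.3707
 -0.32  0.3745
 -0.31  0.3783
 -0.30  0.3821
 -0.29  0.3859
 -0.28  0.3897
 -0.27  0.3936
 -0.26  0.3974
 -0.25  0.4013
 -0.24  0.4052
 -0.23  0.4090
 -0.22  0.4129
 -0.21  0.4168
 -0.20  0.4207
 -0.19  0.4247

€25.31

σ√T = 0.49·√0.6667 = 0.4001
d₁ = [ln(320/280) + (0.062 + 0.49²/2)·0.6667] / 0.4001 = [0.1335 + 0.1214] / 0.4001 = 0.6371 which rounds to 0.64
d₂ = d₁ − σ√T = 0.6371 − 0.4001 = 0.2370 which rounds to 0.24
exp(−rT) = exp(−0.062·0.6667) = 0.9595
N(−d₂) = N(-0.24) = 0.4052;  N(−d₁) = N(-0.64) = 0.2611
P = 280·0.9595·0.4052 − 320·0.2611 = 108.8610 − 83.5520 = 25.3090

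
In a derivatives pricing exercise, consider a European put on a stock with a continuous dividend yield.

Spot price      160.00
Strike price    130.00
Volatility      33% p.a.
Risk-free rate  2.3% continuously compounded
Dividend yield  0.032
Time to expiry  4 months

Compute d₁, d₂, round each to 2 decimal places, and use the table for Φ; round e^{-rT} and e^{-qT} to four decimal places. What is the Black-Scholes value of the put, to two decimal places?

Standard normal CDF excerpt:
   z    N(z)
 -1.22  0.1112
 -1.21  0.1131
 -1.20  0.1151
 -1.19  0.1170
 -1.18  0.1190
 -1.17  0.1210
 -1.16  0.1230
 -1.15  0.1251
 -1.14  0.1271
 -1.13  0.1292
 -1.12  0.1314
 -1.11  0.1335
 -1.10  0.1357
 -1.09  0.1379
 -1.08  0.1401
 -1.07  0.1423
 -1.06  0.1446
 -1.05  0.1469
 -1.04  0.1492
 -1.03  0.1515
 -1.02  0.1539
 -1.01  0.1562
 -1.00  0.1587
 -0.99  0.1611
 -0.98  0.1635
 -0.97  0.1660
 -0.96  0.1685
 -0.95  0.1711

σ√T = 0.33 × 0.5774 = 0.1905
ln(S/K) + (r − q + σ²/2)T = ln(160/130) + (0.023 − 0.032 + 0.33²/2)·0.3333 = 0.2076 + 0.0152 = 0.2228
d₁ = 0.2228 / 0.1905 = 1.1693 → 1.17
d₂ = d₁ − σ√T = 1.1693 − 0.1905 = 0.9788 → 0.98
e^(−qT) = e^(−0.032·0.3333) = 0.9894;  e^(−rT) = e^(−0.023·0.3333) = 0.9924
P = 130·0.9924·N(-0.98) − 160·0.9894·N(-1.17) = 130·0.9924·0.1635 − 160·0.9894·0.1210 = 21.0935 − 19.1548 = 1.9387

1.94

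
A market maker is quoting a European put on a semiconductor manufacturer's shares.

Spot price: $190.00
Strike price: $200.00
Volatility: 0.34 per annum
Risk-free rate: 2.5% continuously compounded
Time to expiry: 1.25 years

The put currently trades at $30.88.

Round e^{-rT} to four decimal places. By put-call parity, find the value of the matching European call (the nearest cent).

$27.04

e^(−rT) = e^(−0.025·1.25) = 0.9692
Put-call parity: C − P = S − K·e^(−rT) = 190 − 200·0.9692 = 190 − 193.8400 = -3.8400
C = P + (C − P) = 30.88 + (-3.8400) = 27.0400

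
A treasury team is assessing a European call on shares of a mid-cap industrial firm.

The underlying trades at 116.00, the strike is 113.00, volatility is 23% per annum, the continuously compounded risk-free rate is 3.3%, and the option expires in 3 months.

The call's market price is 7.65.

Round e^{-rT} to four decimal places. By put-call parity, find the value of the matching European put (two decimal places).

exp(−rT) = exp(−0.033·0.25) = 0.9918
Put-call parity: C − P = S − K·e^(−rT) = 116 − 113·0.9918 = 116 − 112.0734 = 3.9266
P = C − (C − P) = 7.65 − (3.9266) = 3.7234

3.72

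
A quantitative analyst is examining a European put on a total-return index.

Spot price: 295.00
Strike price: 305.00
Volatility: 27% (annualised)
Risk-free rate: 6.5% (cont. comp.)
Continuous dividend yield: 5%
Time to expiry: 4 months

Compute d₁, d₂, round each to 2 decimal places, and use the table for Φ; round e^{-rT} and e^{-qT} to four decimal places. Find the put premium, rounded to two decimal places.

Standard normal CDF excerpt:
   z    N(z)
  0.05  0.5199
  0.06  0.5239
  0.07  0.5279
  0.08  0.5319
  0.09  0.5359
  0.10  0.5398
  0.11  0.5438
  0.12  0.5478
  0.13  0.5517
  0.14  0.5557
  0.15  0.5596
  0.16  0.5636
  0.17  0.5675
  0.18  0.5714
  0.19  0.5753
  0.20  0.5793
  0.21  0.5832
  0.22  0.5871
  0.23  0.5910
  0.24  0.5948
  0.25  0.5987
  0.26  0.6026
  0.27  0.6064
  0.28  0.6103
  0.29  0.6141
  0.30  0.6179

23.25

σ√T = 0.27·√0.3333 = 0.1559
d₁ = [ln(295/305) + (0.065 − 0.05 + 0.27²/2)·0.3333] / 0.1559 = [-0.0333 + 0.0171] / 0.1559 = -0.1038 ⇒ -0.10
d₂ = d₁ − σ√T = -0.1038 − 0.1559 = -0.2597 ⇒ -0.26
exp(−qT) = exp(−0.05·0.3333) = 0.9835;  exp(−rT) = exp(−0.065·0.3333) = 0.9786
N(−d₂) = N(0.26) = 0.6026;  N(−d₁) = N(0.10) = 0.5398
P = 305·0.9786·0.6026 − 295·0.9835·0.5398 = 179.8598 − 156.6135 = 23.2463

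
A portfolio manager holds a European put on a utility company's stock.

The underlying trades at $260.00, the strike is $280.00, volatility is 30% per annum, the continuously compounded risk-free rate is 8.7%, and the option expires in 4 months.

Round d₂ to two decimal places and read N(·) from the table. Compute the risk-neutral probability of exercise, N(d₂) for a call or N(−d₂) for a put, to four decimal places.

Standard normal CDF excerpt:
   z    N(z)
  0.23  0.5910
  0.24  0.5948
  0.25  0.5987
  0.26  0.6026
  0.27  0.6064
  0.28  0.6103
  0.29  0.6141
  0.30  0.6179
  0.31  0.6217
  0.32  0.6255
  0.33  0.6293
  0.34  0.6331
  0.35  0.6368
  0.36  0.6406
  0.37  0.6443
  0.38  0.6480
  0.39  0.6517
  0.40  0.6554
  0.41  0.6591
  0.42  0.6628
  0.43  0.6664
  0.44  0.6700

T = 0.3333;  σ√T = 0.1732
ln(S/K) + (r + σ²/2)T = ln(260/280) + (0.087 + 0.3²/2)·0.3333 = -0.0741 + 0.0440 = -0.0301
d₁ = -0.0301 / 0.1732 = -0.1738 ⇒ -0.17
d₂ = d₁ − σ√T = -0.1738 − 0.1732 = -0.3470 ⇒ -0.35
Pr(exercise) under Q = N(−d₂) = N(0.35) = 0.6368

0.6368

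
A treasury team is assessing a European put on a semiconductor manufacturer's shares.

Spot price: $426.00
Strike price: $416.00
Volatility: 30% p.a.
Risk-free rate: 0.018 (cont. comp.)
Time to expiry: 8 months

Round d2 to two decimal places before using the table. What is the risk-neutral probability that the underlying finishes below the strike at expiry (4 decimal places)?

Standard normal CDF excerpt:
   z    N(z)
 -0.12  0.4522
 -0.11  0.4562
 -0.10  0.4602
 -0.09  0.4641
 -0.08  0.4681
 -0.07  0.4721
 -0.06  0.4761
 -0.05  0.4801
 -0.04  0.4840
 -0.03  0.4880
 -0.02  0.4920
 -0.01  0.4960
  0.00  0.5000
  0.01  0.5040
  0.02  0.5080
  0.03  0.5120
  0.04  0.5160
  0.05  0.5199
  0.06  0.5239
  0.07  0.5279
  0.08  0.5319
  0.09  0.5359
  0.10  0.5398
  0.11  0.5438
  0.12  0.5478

σ√T = 0.3 × 0.8165 = 0.2449
d₁ = [ln(426/416) + (0.018 + ½·0.3²)·0.6667] / (σ√T) = (0.0238 + 0.0420) / 0.2449 = 0.2684 → 0.27
d₂ = 0.2684 − 0.2449 = 0.0235 → 0.02
Risk-neutral Pr[S_T < K] = N(−d₂) = N(-0.02) = 0.4920

0.4920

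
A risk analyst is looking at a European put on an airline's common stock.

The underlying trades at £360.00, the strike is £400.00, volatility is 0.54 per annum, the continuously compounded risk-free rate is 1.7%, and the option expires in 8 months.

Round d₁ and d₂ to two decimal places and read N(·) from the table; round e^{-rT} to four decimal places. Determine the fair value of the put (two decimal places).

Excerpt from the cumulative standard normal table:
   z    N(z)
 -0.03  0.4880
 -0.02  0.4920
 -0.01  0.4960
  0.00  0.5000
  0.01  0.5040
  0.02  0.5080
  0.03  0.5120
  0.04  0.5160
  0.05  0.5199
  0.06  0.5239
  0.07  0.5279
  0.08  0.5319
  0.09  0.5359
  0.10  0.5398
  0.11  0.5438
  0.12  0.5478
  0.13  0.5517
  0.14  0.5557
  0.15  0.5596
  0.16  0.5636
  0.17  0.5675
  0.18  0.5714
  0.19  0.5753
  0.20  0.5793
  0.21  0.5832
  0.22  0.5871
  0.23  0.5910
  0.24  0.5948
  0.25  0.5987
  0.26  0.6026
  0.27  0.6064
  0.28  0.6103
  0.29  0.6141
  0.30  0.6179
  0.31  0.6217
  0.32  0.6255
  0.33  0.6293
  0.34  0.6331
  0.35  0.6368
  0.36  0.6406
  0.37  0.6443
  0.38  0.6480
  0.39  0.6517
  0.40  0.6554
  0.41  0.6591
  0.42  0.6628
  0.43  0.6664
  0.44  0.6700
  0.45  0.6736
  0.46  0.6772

σ√T = 0.54 × 0.8165 = 0.4409
d₁ = [ln(360/400) + (0.017 + 0.54²/2)·0.6667] / 0.4409 = [-0.1054 + 0.1085] / 0.4409 = 0.0072 ≈ 0.01
d₂ = d₁ − σ√T = 0.0072 − 0.4409 = -0.4337 ≈ -0.43
exp(−rT) = exp(−0.017·0.6667) = 0.9887
P = 400·0.9887·N(0.43) − 360·N(-0.01) = 400·0.9887·0.6664 − 360·0.4960 = 263.5479 − 178.5600 = 84.9879

£84.99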